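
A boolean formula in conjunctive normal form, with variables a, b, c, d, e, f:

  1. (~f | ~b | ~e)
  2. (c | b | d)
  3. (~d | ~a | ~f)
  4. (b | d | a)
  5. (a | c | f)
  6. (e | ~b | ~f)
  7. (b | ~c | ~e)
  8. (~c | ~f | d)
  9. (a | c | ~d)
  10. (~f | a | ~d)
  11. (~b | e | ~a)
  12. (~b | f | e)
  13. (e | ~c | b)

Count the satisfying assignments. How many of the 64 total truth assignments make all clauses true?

8

Split on b, then f.
  b=T, f=T: a clause becomes empty — 0.
  b=T, f=F: d free; 3 ways for (a,c,e) × 2^1 = 6.
  b=F, f=T: no assignment works — 0.
  b=F, f=F: remaining (a,c,d,e) ∈ {(T,F,T,F); (T,F,T,T)} — 2.
Total: 0 + 6 + 0 + 2 = 8.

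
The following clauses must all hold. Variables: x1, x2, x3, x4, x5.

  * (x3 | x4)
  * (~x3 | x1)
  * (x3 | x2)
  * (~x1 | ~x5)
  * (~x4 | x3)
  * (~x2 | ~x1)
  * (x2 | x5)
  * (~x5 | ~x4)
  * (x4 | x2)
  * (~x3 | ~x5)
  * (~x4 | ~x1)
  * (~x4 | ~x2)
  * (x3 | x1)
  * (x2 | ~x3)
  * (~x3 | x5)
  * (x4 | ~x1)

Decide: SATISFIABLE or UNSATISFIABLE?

UNSATISFIABLE

x3 = True:
  propagation gives x1=True, x5=False; an empty clause results — contradiction.
x3 = False:
  propagation gives x4=True; an empty clause results — contradiction.
Every branch closes, so no satisfying assignment exists.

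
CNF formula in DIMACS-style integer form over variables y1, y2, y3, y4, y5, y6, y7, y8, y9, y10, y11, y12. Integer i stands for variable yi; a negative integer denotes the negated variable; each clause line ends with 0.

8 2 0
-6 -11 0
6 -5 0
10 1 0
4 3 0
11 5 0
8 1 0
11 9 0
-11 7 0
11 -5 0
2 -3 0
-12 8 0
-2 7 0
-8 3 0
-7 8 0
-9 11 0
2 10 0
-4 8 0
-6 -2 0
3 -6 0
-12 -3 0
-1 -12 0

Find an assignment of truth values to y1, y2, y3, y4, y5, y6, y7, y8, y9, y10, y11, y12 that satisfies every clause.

y10 occurs only positively in the remaining clauses — set y10 = True.
Pure literal: y12 appears only negated; assign y12 = False.
Try y1 = False.
  then y8 is forced to True.
  then y3 is forced to True.
  then y2 is forced to True.
  then y7 is forced to True.
  then y6 is forced to False.
  then y5 is forced to False.
  then y11 is forced to True.
y4, y9 are now unconstrained; take y4 = True, y9 = True.

y1 = False, y2 = True, y3 = True, y4 = True, y5 = False, y6 = False, y7 = True, y8 = True, y9 = True, y10 = True, y11 = True, y12 = False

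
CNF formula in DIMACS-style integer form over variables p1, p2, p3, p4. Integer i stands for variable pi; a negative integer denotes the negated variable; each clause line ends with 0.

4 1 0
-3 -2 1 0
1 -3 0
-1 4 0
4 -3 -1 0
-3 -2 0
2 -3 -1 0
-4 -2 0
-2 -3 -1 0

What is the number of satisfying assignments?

Satisfying assignments:
  p1=0 p2=0 p3=0 p4=1
  p1=1 p2=0 p3=0 p4=1
That's 2 in total.

2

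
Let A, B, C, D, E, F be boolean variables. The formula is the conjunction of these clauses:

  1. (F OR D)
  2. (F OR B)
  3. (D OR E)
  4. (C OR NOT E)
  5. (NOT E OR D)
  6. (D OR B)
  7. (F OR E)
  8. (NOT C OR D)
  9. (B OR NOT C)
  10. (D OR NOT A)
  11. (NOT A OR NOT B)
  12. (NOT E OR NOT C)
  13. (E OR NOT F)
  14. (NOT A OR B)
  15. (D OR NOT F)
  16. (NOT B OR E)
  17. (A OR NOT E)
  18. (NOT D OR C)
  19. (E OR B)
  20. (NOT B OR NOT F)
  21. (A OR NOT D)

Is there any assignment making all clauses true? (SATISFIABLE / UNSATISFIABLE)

UNSATISFIABLE

D = True:
  propagation gives C=True, B=True, A=False; an empty clause results — contradiction.
D = False:
  propagation gives F=True; an empty clause results — contradiction.
Every branch closes, so no satisfying assignment exists.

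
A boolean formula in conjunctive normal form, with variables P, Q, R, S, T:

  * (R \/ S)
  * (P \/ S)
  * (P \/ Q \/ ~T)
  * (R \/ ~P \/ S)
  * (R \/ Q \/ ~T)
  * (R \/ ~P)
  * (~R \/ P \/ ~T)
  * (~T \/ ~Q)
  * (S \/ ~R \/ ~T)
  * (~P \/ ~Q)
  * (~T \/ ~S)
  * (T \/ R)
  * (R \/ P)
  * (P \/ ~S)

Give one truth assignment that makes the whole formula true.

Try P = True.
  then R is forced to True.
  then Q is forced to False.
Set S = False and propagate.
  then T is forced to False.

P = True, Q = False, R = True, S = False, T = False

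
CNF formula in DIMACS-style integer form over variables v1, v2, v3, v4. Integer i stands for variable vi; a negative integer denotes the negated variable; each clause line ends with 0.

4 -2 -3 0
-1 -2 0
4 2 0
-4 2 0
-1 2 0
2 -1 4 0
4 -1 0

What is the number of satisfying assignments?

3

Satisfying assignments:
  v1=F v2=T v3=F v4=F
  v1=F v2=T v3=F v4=T
  v1=F v2=T v3=T v4=T
Count: 3.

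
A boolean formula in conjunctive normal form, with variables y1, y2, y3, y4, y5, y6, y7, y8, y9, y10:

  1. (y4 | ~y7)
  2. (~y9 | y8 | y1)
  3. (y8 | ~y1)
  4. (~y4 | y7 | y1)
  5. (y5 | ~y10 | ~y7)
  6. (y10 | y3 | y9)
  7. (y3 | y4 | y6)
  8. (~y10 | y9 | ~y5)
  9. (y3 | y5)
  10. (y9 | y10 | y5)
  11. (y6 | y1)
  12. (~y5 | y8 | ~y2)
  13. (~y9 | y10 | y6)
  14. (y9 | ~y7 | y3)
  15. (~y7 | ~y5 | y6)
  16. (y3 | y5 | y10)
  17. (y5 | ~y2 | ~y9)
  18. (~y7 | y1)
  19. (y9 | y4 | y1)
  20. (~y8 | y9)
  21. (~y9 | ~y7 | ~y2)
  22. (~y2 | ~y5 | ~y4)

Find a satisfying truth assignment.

y1=True  y2=False  y3=False  y4=False  y5=True  y6=True  y7=False  y8=True  y9=True  y10=True

Check each clause:
  1. (~y7 | y4) — ~y7 is true.
  2. (y1 | ~y9 | y8) — y8 is true.
  3. (~y1 | y8) — y8 is true.
  4. (~y4 | y7 | y1) — y1 is true.
  5. (~y10 | y5 | ~y7) — ~y7 is true.
  6. (y9 | y10 | y3) — y9 is true.
  7. (y4 | y6 | y3) — y6 is true.
  8. (y9 | ~y10 | ~y5) — y9 is true.
  9. (y3 | y5) — y5 is true.
  10. (y9 | y5 | y10) — y9 is true.
  11. (y6 | y1) — y1 is true.
  12. (~y2 | ~y5 | y8) — y8 is true.
  13. (y10 | ~y9 | y6) — y10 is true.
  14. (y3 | ~y7 | y9) — ~y7 is true.
  15. (y6 | ~y7 | ~y5) — ~y7 is true.
  16. (y10 | y3 | y5) — y10 is true.
  17. (~y9 | y5 | ~y2) — y5 is true.
  18. (~y7 | y1) — y1 is true.
  19. (y1 | y9 | y4) — y9 is true.
  20. (~y8 | y9) — y9 is true.
  21. (~y7 | ~y2 | ~y9) — ~y7 is true.
  22. (~y5 | ~y4 | ~y2) — ~y4 is true.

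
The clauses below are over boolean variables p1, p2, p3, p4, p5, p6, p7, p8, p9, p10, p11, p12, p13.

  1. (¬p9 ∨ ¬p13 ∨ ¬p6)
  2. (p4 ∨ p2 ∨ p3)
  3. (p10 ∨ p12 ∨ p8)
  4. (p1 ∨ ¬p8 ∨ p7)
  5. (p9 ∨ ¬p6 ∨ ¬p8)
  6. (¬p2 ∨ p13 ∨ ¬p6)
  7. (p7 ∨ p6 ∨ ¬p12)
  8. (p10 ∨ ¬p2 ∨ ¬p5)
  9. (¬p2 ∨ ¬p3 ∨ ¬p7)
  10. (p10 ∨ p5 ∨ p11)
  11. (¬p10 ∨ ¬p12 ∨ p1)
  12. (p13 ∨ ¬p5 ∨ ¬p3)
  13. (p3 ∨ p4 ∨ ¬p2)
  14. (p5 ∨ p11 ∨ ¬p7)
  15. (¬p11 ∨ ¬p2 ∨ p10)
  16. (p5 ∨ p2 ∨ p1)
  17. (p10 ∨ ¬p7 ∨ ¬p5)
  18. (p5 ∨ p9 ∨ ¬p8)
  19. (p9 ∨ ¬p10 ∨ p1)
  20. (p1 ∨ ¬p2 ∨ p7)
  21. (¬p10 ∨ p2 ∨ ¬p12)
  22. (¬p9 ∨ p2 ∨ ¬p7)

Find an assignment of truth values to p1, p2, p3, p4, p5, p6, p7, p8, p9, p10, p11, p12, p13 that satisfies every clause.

p1=True, p2=False, p3=False, p4=True, p5=True, p6=True, p7=False, p8=False, p9=True, p10=False, p11=False, p12=True, p13=False

Pure literal: p1 appears only positively; assign p1 = True.
Pure literal: p4 appears only positively; assign p4 = True.
Set p2 = False and propagate.
For the remaining variables, p3 = False, p5 = True, p6 = True, p7 = False, p8 = False, p9 = True, p10 = False, p11 = False, p12 = True, p13 = False works.
Every clause has at least one true literal under this assignment.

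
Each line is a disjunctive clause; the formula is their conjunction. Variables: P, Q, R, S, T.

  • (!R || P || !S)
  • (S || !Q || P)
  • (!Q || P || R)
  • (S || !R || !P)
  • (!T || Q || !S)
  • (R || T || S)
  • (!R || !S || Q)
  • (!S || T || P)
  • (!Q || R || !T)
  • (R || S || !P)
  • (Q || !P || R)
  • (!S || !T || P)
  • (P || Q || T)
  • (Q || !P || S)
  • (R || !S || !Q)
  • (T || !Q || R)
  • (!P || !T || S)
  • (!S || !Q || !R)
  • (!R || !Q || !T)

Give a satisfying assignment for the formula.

P=F, Q=F, R=F, S=F, T=T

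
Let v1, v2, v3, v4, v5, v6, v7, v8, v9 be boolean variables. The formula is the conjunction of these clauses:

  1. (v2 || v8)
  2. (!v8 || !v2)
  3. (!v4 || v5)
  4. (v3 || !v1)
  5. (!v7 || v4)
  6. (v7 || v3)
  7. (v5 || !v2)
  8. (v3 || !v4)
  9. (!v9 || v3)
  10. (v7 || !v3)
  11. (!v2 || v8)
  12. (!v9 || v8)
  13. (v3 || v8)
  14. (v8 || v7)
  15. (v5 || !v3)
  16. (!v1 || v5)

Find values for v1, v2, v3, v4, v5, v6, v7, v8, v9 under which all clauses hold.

v1=0, v2=0, v3=1, v4=1, v5=1, v6=1, v7=1, v8=1, v9=0

v1 occurs only negated in the remaining clauses — set v1 = False.
v5 occurs only positively in the remaining clauses — set v5 = True.
Try v2 = False.
  then v8 is forced to True.
Try v3 = True.
  then v7 is forced to True.
  then v4 is forced to True.
v6, v9 are now unconstrained; take v6 = True, v9 = False.
Every clause has at least one true literal under this assignment.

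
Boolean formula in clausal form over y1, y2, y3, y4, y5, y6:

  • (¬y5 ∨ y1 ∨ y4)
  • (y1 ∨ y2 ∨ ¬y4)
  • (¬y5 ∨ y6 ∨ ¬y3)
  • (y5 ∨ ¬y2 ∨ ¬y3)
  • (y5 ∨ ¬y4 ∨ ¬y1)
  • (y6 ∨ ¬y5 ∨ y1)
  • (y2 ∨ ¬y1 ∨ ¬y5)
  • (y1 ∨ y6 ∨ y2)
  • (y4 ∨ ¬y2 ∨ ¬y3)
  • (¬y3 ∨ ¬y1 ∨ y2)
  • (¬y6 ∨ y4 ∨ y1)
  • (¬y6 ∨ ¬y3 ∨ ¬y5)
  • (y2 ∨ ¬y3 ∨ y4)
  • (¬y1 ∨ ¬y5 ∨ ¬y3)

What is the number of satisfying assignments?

Case analysis on y1 and y5:
  y1=1, y5=1: remaining (y2,y3,y4,y6) ∈ {(1,0,0,0); (1,0,0,1); (1,0,1,0); (1,0,1,1)} — 4.
  y1=1, y5=0: remaining (y2,y3,y4,y6) ∈ {(0,0,0,0); (0,0,0,1); (1,0,0,0); (1,0,0,1)} — 4.
  y1=0, y5=1: remaining (y2,y3,y4,y6) ∈ {(1,0,1,1)} — 1.
  y1=0, y5=0: remaining (y2,y3,y4,y6) ∈ {(1,0,0,0); (1,0,1,0); (1,0,1,1)} — 3.
Total: 4 + 4 + 1 + 3 = 12.

12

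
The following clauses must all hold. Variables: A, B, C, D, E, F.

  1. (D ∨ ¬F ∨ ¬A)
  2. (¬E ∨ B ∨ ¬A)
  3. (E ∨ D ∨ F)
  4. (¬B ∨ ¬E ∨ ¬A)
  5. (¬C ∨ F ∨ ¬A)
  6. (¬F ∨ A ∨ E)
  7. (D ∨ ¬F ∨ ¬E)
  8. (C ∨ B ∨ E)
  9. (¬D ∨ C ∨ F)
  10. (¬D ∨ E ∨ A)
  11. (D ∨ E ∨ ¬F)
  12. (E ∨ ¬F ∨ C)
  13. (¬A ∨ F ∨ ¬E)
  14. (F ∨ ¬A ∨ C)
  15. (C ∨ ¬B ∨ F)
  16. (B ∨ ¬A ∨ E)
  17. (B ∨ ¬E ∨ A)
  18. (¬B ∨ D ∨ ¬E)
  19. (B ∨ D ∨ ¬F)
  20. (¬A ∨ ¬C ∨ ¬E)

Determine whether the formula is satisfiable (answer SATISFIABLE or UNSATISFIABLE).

SATISFIABLE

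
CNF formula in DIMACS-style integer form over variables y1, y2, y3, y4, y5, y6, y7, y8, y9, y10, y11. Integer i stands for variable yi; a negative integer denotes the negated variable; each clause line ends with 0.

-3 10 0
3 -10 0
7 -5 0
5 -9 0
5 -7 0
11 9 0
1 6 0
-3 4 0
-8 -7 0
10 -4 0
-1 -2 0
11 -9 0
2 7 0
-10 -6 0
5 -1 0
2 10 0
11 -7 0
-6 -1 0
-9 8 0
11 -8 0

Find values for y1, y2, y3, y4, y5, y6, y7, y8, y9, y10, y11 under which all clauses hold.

y1=0, y2=1, y3=0, y4=0, y5=0, y6=1, y7=0, y8=0, y9=0, y10=0, y11=1

Check each clause:
  1. (~y3 | y10) — ~y3 is true.
  2. (y3 | ~y10) — ~y10 is true.
  3. (y7 | ~y5) — ~y5 is true.
  4. (~y9 | y5) — ~y9 is true.
  5. (~y7 | y5) — ~y7 is true.
  6. (y9 | y11) — y11 is true.
  7. (y6 | y1) — y6 is true.
  8. (~y3 | y4) — ~y3 is true.
  9. (~y7 | ~y8) — ~y8 is true.
  10. (y10 | ~y4) — ~y4 is true.
  11. (~y2 | ~y1) — ~y1 is true.
  12. (y11 | ~y9) — y11 is true.
  13. (y2 | y7) — y2 is true.
  14. (~y10 | ~y6) — ~y10 is true.
  15. (y5 | ~y1) — ~y1 is true.
  16. (y2 | y10) — y2 is true.
  17. (y11 | ~y7) — ~y7 is true.
  18. (~y1 | ~y6) — ~y1 is true.
  19. (y8 | ~y9) — ~y9 is true.
  20. (~y8 | y11) — ~y8 is true.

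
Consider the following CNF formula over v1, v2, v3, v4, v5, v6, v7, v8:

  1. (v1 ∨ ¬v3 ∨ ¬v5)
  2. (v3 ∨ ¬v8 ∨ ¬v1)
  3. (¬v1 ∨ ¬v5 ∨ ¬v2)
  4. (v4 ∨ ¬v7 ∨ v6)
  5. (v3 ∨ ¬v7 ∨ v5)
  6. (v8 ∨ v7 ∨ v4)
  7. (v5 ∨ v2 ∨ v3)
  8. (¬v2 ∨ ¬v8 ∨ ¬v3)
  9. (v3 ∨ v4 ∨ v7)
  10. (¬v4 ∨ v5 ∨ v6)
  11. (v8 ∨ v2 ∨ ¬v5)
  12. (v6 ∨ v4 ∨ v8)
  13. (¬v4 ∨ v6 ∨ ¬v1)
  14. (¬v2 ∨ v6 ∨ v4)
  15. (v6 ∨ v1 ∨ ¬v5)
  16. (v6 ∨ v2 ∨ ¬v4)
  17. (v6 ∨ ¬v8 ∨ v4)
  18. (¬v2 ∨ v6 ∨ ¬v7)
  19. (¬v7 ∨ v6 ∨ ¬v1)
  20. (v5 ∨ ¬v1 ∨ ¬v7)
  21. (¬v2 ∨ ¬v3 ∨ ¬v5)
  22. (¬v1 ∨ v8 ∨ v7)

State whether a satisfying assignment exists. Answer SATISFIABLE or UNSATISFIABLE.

SATISFIABLE

Pure literal: v6 appears only positively; assign v6 = True.
Set v1 = False and propagate.
Try v2 = True.
The remaining clauses are satisfied by v3 = True, v4 = True, v5 = False, v7 = True, v8 = False.
So v1=F  v2=T  v3=T  v4=T  v5=F  v6=T  v7=T  v8=F is a satisfying assignment.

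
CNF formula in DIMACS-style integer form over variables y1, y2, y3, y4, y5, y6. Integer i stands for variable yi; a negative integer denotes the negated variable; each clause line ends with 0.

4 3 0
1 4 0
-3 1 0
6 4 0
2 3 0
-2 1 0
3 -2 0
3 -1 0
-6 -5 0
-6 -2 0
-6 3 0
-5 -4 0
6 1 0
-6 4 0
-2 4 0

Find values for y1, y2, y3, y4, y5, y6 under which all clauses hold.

y1=T, y2=T, y3=T, y4=T, y5=F, y6=F

Pure literal: y5 appears only negated; assign y5 = False.
Set y1 = True and propagate.
  then y3 is forced to True.
Set y2 = True and propagate.
  then y6 is forced to False.
  then y4 is forced to True.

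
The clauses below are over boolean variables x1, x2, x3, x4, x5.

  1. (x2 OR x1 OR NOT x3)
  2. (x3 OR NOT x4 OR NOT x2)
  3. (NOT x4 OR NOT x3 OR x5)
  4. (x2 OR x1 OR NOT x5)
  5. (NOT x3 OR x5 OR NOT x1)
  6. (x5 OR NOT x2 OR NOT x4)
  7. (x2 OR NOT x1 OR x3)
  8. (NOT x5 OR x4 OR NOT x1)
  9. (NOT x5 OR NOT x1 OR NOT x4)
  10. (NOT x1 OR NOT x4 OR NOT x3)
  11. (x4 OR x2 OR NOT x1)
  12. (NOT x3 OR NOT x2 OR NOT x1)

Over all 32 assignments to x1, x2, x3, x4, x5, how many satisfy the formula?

8

Satisfying assignments:
  x1=F x2=F x3=F x4=F x5=F
  x1=F x2=F x3=F x4=T x5=F
  x1=F x2=T x3=F x4=F x5=F
  x1=F x2=T x3=F x4=F x5=T
  x1=F x2=T x3=T x4=F x5=F
  x1=F x2=T x3=T x4=F x5=T
  x1=F x2=T x3=T x4=T x5=T
  x1=T x2=T x3=F x4=F x5=F
Count: 8.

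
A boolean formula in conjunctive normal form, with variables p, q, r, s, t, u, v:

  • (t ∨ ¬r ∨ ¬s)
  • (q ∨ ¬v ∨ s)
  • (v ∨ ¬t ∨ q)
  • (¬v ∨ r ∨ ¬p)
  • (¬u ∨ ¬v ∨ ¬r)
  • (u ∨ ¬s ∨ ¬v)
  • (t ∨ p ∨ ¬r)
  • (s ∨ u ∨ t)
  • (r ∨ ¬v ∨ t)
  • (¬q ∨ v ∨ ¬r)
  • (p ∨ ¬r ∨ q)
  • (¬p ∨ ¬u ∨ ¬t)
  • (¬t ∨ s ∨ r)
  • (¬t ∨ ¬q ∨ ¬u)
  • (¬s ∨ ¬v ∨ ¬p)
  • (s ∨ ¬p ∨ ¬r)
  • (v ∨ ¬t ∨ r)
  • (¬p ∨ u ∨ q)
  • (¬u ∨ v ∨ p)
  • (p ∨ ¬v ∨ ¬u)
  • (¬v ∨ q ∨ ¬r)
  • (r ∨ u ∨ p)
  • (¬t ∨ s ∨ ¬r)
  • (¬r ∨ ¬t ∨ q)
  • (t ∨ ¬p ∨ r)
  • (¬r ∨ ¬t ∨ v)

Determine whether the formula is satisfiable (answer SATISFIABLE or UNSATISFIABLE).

UNSATISFIABLE

r = True:
  v = True:
    propagation gives u=False, s=False, q=True, t=True; an empty clause results — contradiction.
  v = False:
    propagation gives q=False, t=False, s=False, p=True; an empty clause results — contradiction.
r = False:
  v = True:
    propagation gives p=False, t=True, s=True, u=True; an empty clause results — contradiction.
  v = False:
    propagation gives t=False, p=False, u=False; an empty clause results — contradiction.
Every branch closes, so no satisfying assignment exists.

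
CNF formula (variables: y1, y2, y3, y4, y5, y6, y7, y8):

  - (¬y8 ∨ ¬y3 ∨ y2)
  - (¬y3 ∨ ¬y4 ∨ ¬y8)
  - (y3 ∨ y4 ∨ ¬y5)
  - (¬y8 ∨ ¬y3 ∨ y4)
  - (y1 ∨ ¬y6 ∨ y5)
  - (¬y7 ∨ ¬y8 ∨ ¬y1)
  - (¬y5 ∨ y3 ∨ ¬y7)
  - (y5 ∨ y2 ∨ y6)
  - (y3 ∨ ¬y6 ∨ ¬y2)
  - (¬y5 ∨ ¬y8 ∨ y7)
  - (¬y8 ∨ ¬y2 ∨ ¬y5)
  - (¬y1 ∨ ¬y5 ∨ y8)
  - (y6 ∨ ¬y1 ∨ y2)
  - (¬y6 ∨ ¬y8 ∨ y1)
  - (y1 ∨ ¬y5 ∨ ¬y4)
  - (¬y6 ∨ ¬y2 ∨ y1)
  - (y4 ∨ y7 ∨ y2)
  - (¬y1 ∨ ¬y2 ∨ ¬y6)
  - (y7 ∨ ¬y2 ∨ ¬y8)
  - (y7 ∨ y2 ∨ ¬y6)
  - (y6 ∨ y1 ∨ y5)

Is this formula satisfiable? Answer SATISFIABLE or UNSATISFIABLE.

SATISFIABLE

Try y1 = True.
Set y2 = False and propagate.
  then y6 is forced to True.
  then y7 is forced to True.
  then y8 is forced to False.
  then y5 is forced to False.
y3, y4 are now unconstrained; take y3 = True, y4 = True.
Every clause has at least one true literal under this assignment.
So y1=True, y2=False, y3=True, y4=True, y5=False, y6=True, y7=True, y8=False is a satisfying assignment.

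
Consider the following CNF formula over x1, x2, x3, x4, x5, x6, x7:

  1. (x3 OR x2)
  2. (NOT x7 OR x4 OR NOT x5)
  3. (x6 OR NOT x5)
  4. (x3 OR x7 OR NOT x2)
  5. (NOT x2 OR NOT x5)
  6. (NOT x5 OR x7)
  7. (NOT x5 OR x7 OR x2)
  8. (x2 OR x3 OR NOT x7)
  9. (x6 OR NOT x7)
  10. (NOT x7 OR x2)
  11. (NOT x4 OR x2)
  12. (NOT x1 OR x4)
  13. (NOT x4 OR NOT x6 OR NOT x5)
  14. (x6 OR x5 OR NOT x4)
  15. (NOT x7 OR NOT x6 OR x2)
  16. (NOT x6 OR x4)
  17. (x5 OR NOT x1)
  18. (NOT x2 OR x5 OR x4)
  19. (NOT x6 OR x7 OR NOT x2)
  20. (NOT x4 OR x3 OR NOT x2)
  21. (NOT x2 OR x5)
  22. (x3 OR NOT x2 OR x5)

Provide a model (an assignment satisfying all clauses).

x1=F, x2=F, x3=T, x4=F, x5=F, x6=F, x7=F

Pure literal: x1 appears only negated; assign x1 = False.
Pure literal: x3 appears only positively; assign x3 = True.
Branch on x2: take x2 = False.
  then x7 is forced to False.
  then x5 is forced to False.
  then x4 is forced to False.
  then x6 is forced to False.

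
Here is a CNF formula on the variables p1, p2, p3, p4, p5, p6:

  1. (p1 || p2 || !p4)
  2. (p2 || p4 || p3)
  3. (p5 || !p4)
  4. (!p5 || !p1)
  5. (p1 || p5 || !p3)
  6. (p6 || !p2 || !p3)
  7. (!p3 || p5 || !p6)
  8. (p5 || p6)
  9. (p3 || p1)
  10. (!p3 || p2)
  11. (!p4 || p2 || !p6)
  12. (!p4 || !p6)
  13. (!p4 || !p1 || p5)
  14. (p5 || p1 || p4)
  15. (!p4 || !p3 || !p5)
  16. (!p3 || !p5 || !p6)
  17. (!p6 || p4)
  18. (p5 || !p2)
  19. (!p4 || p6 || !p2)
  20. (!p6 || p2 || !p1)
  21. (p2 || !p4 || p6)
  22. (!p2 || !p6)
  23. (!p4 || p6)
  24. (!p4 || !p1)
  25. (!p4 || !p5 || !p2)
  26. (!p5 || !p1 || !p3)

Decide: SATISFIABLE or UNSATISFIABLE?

UNSATISFIABLE

p4 = True:
  propagation gives p5=True, p1=False, p2=True; an empty clause results — contradiction.
p4 = False:
  propagation gives p6=False, p5=True, p1=False, p3=True; an empty clause results — contradiction.
Every branch closes, so no satisfying assignment exists.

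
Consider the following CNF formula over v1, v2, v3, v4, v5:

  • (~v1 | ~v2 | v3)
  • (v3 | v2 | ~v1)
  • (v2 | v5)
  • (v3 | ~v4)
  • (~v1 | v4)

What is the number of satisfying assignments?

Split on v1, then v2.
  v1=1, v2=1: remaining (v3,v4,v5) ∈ {(1,1,0); (1,1,1)} — 2.
  v1=1, v2=0: remaining (v3,v4,v5) ∈ {(1,1,1)} — 1.
  v1=0, v2=1: v5 free; 3 ways for (v3,v4) × 2^1 = 6.
  v1=0, v2=0: remaining (v3,v4,v5) ∈ {(0,0,1); (1,0,1); (1,1,1)} — 3.
Total: 2 + 1 + 6 + 3 = 12.

12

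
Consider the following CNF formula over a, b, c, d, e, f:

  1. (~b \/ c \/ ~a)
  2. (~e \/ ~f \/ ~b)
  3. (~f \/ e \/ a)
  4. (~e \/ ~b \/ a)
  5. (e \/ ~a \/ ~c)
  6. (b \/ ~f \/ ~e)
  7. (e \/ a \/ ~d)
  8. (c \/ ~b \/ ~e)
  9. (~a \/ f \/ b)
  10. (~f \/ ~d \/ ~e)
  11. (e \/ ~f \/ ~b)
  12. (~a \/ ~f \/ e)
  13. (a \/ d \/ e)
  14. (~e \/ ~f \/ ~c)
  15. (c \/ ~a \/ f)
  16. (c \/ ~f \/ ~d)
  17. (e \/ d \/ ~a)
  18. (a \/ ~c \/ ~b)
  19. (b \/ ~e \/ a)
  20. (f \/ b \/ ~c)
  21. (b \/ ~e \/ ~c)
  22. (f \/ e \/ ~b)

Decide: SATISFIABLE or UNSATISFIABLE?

SATISFIABLE

Try a = True.
The remaining clauses are satisfied by b = True, c = True, d = True, e = True, f = False.
Every clause has at least one true literal under this assignment.
So a=T, b=T, c=T, d=T, e=T, f=F is a satisfying assignment.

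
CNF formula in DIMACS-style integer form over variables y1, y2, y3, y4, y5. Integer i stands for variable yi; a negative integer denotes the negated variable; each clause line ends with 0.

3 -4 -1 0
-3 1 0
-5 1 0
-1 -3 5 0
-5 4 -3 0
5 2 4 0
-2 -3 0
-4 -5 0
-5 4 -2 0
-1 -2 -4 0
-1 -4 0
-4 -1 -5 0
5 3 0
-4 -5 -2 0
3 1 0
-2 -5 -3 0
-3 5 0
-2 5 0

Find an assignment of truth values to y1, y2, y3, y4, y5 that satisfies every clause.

y1=T  y2=F  y3=F  y4=F  y5=T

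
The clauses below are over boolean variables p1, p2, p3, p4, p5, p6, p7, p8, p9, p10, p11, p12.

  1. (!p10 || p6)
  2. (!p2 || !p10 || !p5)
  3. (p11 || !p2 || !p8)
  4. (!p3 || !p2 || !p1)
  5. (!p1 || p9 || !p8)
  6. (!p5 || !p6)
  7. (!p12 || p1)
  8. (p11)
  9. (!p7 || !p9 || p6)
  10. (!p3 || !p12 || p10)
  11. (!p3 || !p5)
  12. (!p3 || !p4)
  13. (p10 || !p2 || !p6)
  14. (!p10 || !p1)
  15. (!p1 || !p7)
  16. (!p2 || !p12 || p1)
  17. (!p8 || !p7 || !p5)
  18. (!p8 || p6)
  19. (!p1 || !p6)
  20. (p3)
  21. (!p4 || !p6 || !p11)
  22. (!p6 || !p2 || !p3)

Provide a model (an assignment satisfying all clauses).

p1=F, p2=F, p3=T, p4=F, p5=F, p6=T, p7=F, p8=F, p9=T, p10=F, p11=T, p12=F

(p11) is a unit clause, so p11 = True.
Unit propagation: (p3) forces p3 = True.
Unit propagation: (!p5) forces p5 = False.
(!p4) is a unit clause, so p4 = False.
p2 occurs only negated in the remaining clauses — set p2 = False.
p7 occurs only negated in the remaining clauses — set p7 = False.
Branch on p1: take p1 = False.
  then p12 is forced to False.
For the remaining variables, p6 = True, p8 = False, p9 = True, p10 = False works.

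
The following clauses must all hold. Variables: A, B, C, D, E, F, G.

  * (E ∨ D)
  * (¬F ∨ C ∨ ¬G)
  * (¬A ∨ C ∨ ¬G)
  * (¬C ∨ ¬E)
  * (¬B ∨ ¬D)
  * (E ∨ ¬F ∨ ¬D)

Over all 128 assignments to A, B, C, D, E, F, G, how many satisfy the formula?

22

Case analysis on C and D:
  C=T, D=T: remaining (A,B,E,F,G) ∈ {(F,F,F,F,F); (F,F,F,F,T); (T,F,F,F,F); (T,F,F,F,T)} — 4.
  C=T, D=F: a clause becomes empty — 0.
  C=F, D=T: 8 of the 32 assignments to (A,B,E,F,G) work.
  C=F, D=F: B free; 5 ways for (A,E,F,G) × 2^1 = 10.
Total: 4 + 0 + 8 + 10 = 22.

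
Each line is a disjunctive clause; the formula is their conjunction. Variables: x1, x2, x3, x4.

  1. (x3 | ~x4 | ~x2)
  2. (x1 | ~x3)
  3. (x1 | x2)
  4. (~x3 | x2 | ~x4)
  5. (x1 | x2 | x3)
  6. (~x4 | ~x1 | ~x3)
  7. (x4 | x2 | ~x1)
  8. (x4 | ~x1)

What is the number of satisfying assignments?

The models are:
  x1=F x2=T x3=F x4=F
  x1=T x2=F x3=F x4=T
Count: 2.

2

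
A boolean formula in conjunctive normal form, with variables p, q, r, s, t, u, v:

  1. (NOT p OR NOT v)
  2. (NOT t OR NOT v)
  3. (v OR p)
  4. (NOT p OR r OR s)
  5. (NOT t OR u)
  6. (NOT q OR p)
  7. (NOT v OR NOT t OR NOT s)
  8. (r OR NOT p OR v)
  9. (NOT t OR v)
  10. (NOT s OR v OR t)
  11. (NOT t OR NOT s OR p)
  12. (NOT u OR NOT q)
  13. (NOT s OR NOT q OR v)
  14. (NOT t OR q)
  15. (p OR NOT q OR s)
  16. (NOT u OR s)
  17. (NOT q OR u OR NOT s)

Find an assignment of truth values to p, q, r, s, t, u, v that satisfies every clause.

p = F, q = F, r = F, s = F, t = F, u = F, v = T

Branch on p: take p = False.
  then v is forced to True.
  then t is forced to False.
  then q is forced to False.
For the remaining variables, r = False, s = False, u = False works.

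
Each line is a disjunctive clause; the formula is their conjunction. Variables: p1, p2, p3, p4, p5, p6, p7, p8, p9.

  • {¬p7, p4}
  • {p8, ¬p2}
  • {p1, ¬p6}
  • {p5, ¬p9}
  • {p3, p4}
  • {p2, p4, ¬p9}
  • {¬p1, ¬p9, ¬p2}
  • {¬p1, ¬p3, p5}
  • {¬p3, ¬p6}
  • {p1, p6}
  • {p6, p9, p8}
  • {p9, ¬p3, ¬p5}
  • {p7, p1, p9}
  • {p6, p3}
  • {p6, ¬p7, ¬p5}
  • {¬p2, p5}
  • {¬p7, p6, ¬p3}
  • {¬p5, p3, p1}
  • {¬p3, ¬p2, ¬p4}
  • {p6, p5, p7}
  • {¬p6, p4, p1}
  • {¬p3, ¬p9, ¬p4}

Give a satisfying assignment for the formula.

p8 occurs only positively in the remaining clauses — set p8 = True.
Branch on p1: take p1 = True.
The remaining clauses are satisfied by p2 = False, p3 = False, p4 = True, p5 = True, p6 = True, p7 = False, p9 = True.
Check each clause:
  1. {p4, ¬p7} — ¬p7 is true.
  2. {¬p2, p8} — p8 is true.
  3. {¬p6, p1} — p1 is true.
  4. {¬p9, p5} — p5 is true.
  5. {p3, p4} — p4 is true.
  6. {p4, p2, ¬p9} — p4 is true.
  7. {¬p1, ¬p9, ¬p2} — ¬p2 is true.
  8. {¬p3, p5, ¬p1} — ¬p3 is true.
  9. {¬p3, ¬p6} — ¬p3 is true.
  10. {p1, p6} — p1 is true.
  11. {p8, p9, p6} — p8 is true.
  12. {¬p3, p9, ¬p5} — p9 is true.
  13. {p9, p7, p1} — p9 is true.
  14. {p3, p6} — p6 is true.
  15. {¬p5, p6, ¬p7} — ¬p7 is true.
  16. {¬p2, p5} — p5 is true.
  17. {p6, ¬p3, ¬p7} — ¬p7 is true.
  18. {p3, p1, ¬p5} — p1 is true.
  19. {¬p3, ¬p2, ¬p4} — ¬p3 is true.
  20. {p7, p5, p6} — p5 is true.
  21. {¬p6, p1, p4} — p1 is true.
  22. {¬p4, ¬p9, ¬p3} — ¬p3 is true.

p1 = 1, p2 = 0, p3 = 0, p4 = 1, p5 = 1, p6 = 1, p7 = 0, p8 = 1, p9 = 1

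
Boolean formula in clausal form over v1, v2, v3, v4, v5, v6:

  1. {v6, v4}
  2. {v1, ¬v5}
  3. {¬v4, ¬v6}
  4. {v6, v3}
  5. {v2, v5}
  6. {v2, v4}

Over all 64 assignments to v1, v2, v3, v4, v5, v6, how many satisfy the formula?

Case analysis on v4 and v6:
  v4=T, v6=T: a clause becomes empty — 0.
  v4=T, v6=F: remaining (v1,v2,v3,v5) ∈ {(F,T,T,F); (T,F,T,T); (T,T,T,F); (T,T,T,T)} — 4.
  v4=F, v6=T: v3 free; 3 ways for (v1,v2,v5) × 2^1 = 6.
  v4=F, v6=F: a clause becomes empty — 0.
Total: 0 + 4 + 6 + 0 = 10.

10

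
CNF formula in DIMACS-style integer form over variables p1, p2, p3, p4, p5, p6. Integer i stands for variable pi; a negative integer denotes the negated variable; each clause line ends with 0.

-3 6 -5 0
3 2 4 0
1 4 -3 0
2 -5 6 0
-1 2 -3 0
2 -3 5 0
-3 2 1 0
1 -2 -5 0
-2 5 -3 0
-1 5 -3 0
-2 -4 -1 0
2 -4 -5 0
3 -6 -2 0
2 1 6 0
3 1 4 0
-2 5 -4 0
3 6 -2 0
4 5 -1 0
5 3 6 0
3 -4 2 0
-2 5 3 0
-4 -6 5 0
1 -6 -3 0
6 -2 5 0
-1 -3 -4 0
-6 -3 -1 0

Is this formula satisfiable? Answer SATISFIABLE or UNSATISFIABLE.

UNSATISFIABLE

p3 = True:
  p1 = True:
    propagation gives p2=True, p5=True, p6=True; an empty clause results — contradiction.
  p1 = False:
    propagation gives p4=True, p2=True, p5=False; an empty clause results — contradiction.
p3 = False:
  p2 = True:
    propagation gives p6=False; an empty clause results — contradiction.
  p2 = False:
    propagation gives p4=True; an empty clause results — contradiction.
Every branch closes, so no satisfying assignment exists.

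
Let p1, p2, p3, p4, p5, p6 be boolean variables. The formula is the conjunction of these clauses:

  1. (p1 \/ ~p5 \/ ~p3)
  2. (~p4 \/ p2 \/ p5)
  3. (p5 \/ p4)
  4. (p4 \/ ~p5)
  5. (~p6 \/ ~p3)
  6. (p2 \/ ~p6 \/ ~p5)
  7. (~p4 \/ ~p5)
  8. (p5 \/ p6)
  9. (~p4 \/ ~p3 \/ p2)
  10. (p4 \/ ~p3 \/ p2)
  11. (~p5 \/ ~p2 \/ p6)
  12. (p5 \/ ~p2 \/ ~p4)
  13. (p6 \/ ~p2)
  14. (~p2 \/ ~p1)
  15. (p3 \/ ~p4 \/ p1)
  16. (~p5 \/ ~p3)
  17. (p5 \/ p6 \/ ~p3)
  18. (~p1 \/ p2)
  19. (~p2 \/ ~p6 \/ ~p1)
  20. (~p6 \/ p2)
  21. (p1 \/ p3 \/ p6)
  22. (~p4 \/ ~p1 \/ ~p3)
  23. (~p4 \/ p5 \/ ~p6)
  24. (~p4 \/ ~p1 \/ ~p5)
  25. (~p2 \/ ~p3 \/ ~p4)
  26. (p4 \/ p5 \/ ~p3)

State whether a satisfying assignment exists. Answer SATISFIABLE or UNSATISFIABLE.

UNSATISFIABLE

p5 = True:
  propagation gives p4=True; an empty clause results — contradiction.
p5 = False:
  propagation gives p4=True, p2=True; an empty clause results — contradiction.
Every branch closes, so no satisfying assignment exists.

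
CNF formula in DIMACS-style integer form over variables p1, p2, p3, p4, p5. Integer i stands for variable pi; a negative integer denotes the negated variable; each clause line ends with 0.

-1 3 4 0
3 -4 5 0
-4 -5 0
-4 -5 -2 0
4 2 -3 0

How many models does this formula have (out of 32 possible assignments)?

Split on p4, then p3.
  p4=1, p3=1: remaining (p1,p2,p5) ∈ {(0,0,0); (0,1,0); (1,0,0); (1,1,0)} — 4.
  p4=1, p3=0: a clause becomes empty — 0.
  p4=0, p3=1: remaining (p1,p2,p5) ∈ {(0,1,0); (0,1,1); (1,1,0); (1,1,1)} — 4.
  p4=0, p3=0: remaining (p1,p2,p5) ∈ {(0,0,0); (0,0,1); (0,1,0); (0,1,1)} — 4.
Total: 4 + 0 + 4 + 4 = 12.

12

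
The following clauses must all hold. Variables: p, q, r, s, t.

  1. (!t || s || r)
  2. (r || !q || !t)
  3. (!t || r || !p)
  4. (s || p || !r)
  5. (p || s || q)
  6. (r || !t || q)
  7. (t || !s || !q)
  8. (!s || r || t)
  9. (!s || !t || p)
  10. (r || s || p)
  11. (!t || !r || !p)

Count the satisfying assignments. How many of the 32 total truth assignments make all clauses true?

Satisfying assignments:
  p=F q=F r=T s=T t=F
  p=T q=F r=F s=F t=F
  p=T q=F r=T s=F t=F
  p=T q=F r=T s=T t=F
  p=T q=T r=F s=F t=F
  p=T q=T r=T s=F t=F
Count: 6.

6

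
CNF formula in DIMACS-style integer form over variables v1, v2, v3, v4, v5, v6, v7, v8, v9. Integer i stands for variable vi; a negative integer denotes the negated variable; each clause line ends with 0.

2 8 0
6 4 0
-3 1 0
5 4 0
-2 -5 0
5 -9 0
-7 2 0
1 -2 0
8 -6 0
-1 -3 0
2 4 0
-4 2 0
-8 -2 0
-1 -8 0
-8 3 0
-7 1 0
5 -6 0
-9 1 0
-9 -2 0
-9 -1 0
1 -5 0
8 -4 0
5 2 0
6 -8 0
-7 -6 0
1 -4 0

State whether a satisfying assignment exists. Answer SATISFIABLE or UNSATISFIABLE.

UNSATISFIABLE

v1 = True:
  propagation gives v3=False, v8=False, v2=True, v5=False; an empty clause results — contradiction.
v1 = False:
  propagation gives v3=False, v2=False, v8=True; an empty clause results — contradiction.
Every branch closes, so no satisfying assignment exists.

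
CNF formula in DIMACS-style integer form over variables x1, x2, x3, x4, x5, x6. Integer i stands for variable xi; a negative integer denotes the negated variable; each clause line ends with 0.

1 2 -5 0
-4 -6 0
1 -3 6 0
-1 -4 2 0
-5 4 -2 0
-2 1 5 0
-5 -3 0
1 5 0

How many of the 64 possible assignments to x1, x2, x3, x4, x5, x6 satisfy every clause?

Split on x1, then x5.
  x1=1, x5=1: remaining (x2,x3,x4,x6) ∈ {(0,0,0,0); (0,0,0,1); (1,0,1,0)} — 3.
  x1=1, x5=0: x3 free; 5 ways for (x2,x4,x6) × 2^1 = 10.
  x1=0, x5=1: remaining (x2,x3,x4,x6) ∈ {(1,0,1,0)} — 1.
  x1=0, x5=0: a clause becomes empty — 0.
Total: 3 + 10 + 1 + 0 = 14.

14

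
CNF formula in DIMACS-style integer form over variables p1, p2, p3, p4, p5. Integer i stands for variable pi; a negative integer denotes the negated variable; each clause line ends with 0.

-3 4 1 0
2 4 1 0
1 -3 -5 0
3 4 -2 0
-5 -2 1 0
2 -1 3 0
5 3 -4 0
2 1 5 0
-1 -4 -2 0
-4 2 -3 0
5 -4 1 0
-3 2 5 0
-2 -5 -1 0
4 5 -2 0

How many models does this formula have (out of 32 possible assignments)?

2

Satisfying assignments:
  p1=0 p2=0 p3=0 p4=1 p5=1
  p1=1 p2=0 p3=1 p4=0 p5=1
Count: 2.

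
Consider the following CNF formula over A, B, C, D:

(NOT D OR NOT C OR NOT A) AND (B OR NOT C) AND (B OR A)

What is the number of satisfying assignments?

Split on A, then B.
  A=1, B=1: remaining (C,D) ∈ {(0,0); (0,1); (1,0)} — 3.
  A=1, B=0: remaining (C,D) ∈ {(0,0); (0,1)} — 2.
  A=0, B=1: remaining (C,D) ∈ {(0,0); (0,1); (1,0); (1,1)} — 4.
  A=0, B=0: a clause becomes empty — 0.
Total: 3 + 2 + 4 + 0 = 9.

9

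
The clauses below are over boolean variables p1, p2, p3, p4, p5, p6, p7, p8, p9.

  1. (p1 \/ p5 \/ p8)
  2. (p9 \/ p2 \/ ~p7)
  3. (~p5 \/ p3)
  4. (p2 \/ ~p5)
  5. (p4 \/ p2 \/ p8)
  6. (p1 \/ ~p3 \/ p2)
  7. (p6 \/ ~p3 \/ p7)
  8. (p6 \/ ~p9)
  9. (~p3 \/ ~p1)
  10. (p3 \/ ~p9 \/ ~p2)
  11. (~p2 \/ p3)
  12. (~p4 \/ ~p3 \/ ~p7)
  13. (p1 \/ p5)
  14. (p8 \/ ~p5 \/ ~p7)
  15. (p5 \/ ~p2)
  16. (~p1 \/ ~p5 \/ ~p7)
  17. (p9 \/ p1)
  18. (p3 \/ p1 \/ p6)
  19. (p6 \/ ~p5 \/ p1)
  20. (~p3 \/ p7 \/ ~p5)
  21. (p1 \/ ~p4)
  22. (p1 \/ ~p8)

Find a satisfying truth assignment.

p1 = T, p2 = F, p3 = F, p4 = F, p5 = F, p6 = T, p7 = F, p8 = T, p9 = F

p6 occurs only positively in the remaining clauses — set p6 = True.
Branch on p1: take p1 = True.
  then p3 is forced to False.
  then p5 is forced to False.
  then p2 is forced to False.
Branch on p4: take p4 = False.
  then p8 is forced to True.
The remaining clauses are satisfied by p7 = False, p9 = False.
Every clause has at least one true literal under this assignment.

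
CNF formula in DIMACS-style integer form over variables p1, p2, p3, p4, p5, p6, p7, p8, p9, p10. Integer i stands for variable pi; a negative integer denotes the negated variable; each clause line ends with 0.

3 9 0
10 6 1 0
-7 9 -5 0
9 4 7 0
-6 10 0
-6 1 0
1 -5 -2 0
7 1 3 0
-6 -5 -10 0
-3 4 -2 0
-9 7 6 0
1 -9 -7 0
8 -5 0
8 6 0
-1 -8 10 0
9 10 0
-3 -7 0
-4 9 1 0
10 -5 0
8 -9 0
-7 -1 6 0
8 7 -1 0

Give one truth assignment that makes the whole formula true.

Pure literal: p5 appears only negated; assign p5 = False.
Try p1 = True.
The remaining clauses are satisfied by p2 = True, p3 = False, p4 = False, p6 = True, p7 = True, p8 = True, p9 = True, p10 = True.

p1=T, p2=T, p3=F, p4=F, p5=F, p6=T, p7=T, p8=T, p9=T, p10=T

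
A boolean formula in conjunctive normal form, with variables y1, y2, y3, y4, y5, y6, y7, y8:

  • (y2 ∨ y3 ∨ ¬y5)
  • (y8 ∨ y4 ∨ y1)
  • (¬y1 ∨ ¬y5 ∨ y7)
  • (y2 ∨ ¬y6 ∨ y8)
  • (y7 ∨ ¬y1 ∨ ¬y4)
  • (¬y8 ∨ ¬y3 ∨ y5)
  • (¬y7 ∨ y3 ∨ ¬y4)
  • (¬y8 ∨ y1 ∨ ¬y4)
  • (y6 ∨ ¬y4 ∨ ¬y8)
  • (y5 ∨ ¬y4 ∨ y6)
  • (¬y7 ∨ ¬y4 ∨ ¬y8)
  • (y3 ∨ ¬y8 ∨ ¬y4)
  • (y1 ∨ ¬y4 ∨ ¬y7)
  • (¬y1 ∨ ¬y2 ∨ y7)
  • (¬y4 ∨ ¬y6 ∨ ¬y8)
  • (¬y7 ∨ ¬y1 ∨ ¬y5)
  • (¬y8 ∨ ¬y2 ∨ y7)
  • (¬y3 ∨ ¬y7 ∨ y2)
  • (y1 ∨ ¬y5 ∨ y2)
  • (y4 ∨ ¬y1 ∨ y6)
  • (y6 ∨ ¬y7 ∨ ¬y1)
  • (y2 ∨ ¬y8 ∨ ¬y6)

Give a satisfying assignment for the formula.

y1 = False  y2 = False  y3 = False  y4 = False  y5 = False  y6 = False  y7 = False  y8 = True

Set y1 = False and propagate.
Branch on y2: take y2 = False.
  then y5 is forced to False.
For the remaining variables, y3 = False, y4 = False, y6 = False, y7 = False, y8 = True works.
Every clause has at least one true literal under this assignment.
Check each clause:
  1. (y2 ∨ y3 ∨ ¬y5) — ¬y5 is true.
  2. (y8 ∨ y1 ∨ y4) — y8 is true.
  3. (y7 ∨ ¬y5 ∨ ¬y1) — ¬y5 is true.
  4. (y2 ∨ ¬y6 ∨ y8) — y8 is true.
  5. (¬y1 ∨ y7 ∨ ¬y4) — ¬y4 is true.
  6. (y5 ∨ ¬y8 ∨ ¬y3) — ¬y3 is true.
  7. (¬y4 ∨ ¬y7 ∨ y3) — ¬y7 is true.
  8. (¬y8 ∨ y1 ∨ ¬y4) — ¬y4 is true.
  9. (y6 ∨ ¬y8 ∨ ¬y4) — ¬y4 is true.
  10. (y5 ∨ y6 ∨ ¬y4) — ¬y4 is true.
  11. (¬y4 ∨ ¬y7 ∨ ¬y8) — ¬y7 is true.
  12. (y3 ∨ ¬y8 ∨ ¬y4) — ¬y4 is true.
  13. (¬y4 ∨ ¬y7 ∨ y1) — ¬y4 is true.
  14. (¬y1 ∨ y7 ∨ ¬y2) — ¬y2 is true.
  15. (¬y6 ∨ ¬y8 ∨ ¬y4) — ¬y6 is true.
  16. (¬y1 ∨ ¬y5 ∨ ¬y7) — ¬y7 is true.
  17. (y7 ∨ ¬y2 ∨ ¬y8) — ¬y2 is true.
  18. (¬y7 ∨ y2 ∨ ¬y3) — ¬y7 is true.
  19. (¬y5 ∨ y2 ∨ y1) — ¬y5 is true.
  20. (y6 ∨ ¬y1 ∨ y4) — ¬y1 is true.
  21. (y6 ∨ ¬y1 ∨ ¬y7) — ¬y7 is true.
  22. (¬y8 ∨ ¬y6 ∨ y2) — ¬y6 is true.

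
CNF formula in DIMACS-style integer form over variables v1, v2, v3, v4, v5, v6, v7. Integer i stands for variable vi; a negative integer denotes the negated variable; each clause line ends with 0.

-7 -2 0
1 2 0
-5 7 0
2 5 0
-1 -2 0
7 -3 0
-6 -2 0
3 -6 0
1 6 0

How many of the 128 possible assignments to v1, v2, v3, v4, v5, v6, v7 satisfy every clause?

6

The models are:
  v1=T v2=F v3=F v4=F v5=T v6=F v7=T
  v1=T v2=F v3=F v4=T v5=T v6=F v7=T
  v1=T v2=F v3=T v4=F v5=T v6=F v7=T
  v1=T v2=F v3=T v4=F v5=T v6=T v7=T
  v1=T v2=F v3=T v4=T v5=T v6=F v7=T
  v1=T v2=F v3=T v4=T v5=T v6=T v7=T
That's 6 in total.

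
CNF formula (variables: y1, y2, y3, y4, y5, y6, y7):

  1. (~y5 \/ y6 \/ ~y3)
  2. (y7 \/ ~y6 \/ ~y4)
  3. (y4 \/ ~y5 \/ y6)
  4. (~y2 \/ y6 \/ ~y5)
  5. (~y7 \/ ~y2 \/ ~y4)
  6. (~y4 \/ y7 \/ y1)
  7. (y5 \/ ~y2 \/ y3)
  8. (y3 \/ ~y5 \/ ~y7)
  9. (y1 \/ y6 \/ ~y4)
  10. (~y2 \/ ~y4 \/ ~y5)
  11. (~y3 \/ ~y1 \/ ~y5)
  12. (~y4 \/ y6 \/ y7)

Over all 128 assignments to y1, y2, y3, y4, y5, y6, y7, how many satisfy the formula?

Split on y4, then y5.
  y4=T, y5=T: remaining (y1,y2,y3,y6,y7) ∈ {(F,F,T,T,T)} — 1.
  y4=T, y5=F: y3 free; 3 ways for (y1,y2,y6,y7) × 2^1 = 6.
  y4=F, y5=T: y2 free; 4 ways for (y1,y3,y6,y7) × 2^1 = 8.
  y4=F, y5=F: y1, y6, y7 free; 3 ways for (y2,y3) × 2^3 = 24.
Total: 1 + 6 + 8 + 24 = 39.

39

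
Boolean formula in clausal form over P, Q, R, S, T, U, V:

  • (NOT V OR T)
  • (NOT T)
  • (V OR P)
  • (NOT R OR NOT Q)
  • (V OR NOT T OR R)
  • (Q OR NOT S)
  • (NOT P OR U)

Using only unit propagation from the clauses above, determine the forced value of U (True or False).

True

Unit clause (NOT T) sets T = False.
(NOT V OR T) with T = False leaves only NOT V, so V = False.
In (V OR P), V is now false; P must hold, so P = True.
(NOT P OR U) with P = True leaves only U, so U = True.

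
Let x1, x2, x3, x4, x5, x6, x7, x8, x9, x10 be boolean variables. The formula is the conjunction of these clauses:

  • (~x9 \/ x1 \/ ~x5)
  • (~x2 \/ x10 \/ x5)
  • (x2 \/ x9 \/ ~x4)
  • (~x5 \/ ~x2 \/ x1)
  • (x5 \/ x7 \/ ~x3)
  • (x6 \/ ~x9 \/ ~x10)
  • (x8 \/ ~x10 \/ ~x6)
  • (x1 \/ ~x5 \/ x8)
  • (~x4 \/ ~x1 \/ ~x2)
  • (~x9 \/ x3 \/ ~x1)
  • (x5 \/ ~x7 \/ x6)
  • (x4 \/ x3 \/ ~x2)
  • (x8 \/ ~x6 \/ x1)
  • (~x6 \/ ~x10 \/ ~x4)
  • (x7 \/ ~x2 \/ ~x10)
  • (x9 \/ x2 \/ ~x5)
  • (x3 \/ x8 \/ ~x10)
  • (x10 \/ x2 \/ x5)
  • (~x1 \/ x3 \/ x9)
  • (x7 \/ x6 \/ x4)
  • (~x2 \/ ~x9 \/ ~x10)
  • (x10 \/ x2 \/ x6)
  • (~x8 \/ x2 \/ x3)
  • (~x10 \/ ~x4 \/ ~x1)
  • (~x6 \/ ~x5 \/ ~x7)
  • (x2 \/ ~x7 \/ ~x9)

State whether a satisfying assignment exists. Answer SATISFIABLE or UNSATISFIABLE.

SATISFIABLE

Try x1 = True.
Set x2 = False and propagate.
For the remaining variables, x3 = True, x4 = False, x5 = True, x6 = True, x7 = False, x8 = False, x9 = True, x10 = False works.
Every clause has at least one true literal under this assignment.
So x1=True  x2=False  x3=True  x4=False  x5=True  x6=True  x7=False  x8=False  x9=True  x10=False is a satisfying assignment.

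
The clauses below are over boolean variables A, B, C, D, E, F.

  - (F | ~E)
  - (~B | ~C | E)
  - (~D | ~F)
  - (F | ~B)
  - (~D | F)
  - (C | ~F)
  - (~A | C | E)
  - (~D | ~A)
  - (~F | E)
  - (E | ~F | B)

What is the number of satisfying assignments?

Satisfying assignments:
  A=F B=F C=F D=F E=F F=F
  A=F B=F C=T D=F E=F F=F
  A=F B=F C=T D=F E=T F=T
  A=F B=T C=T D=F E=T F=T
  A=T B=F C=T D=F E=F F=F
  A=T B=F C=T D=F E=T F=T
  A=T B=T C=T D=F E=T F=T
That's 7 in total.

7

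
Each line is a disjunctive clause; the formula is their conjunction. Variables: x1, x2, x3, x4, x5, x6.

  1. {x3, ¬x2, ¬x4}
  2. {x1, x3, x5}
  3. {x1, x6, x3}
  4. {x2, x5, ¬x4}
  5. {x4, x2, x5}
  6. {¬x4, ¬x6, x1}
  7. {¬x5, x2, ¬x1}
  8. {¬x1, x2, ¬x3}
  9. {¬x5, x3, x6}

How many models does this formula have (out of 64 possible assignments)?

Case analysis on x1 and x2:
  x1=T, x2=T: 11 of the 16 assignments to (x3,x4,x5,x6) work.
  x1=T, x2=F: a clause becomes empty — 0.
  x1=F, x2=T: 7 of the 16 assignments to (x3,x4,x5,x6) work.
  x1=F, x2=F: remaining (x3,x4,x5,x6) ∈ {(F,F,T,T); (T,F,T,F); (T,F,T,T); (T,T,T,F)} — 4.
Total: 11 + 0 + 7 + 4 = 22.

22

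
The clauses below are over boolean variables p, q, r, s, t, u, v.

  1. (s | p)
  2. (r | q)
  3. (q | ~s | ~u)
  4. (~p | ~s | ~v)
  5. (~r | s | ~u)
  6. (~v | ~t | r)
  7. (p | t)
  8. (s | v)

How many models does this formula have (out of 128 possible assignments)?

Case analysis on s and p:
  s=1, p=1: t free; 5 ways for (q,r,u,v) × 2^1 = 10.
  s=1, p=0: 8 of the 32 assignments to (q,r,t,u,v) work.
  s=0, p=1: 6 of the 32 assignments to (q,r,t,u,v) work.
  s=0, p=0: a clause becomes empty — 0.
Total: 10 + 8 + 6 + 0 = 24.

24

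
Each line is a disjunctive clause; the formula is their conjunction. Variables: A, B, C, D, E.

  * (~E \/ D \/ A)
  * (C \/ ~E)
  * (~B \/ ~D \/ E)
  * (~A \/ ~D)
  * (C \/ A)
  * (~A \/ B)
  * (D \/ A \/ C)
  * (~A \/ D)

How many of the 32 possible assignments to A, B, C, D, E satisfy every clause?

5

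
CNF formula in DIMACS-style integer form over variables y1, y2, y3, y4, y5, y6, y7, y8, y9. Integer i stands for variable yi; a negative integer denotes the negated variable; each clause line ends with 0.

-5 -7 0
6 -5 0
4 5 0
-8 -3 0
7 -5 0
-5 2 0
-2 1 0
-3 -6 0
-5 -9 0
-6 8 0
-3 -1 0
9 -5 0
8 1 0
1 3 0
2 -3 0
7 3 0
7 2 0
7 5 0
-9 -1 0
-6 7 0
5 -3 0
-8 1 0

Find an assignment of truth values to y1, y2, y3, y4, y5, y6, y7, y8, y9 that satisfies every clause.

y1=True  y2=True  y3=False  y4=True  y5=False  y6=True  y7=True  y8=True  y9=False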